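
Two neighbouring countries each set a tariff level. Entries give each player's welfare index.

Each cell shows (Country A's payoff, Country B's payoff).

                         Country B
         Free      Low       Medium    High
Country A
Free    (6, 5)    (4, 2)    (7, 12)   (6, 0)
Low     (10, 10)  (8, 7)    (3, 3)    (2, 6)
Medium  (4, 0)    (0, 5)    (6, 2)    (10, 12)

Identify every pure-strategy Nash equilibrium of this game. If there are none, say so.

Country A against Free: payoffs 6, 10, 4 → best response Low.
Country A against Low: payoffs 4, 8, 0 → best response Low.
Country A against Medium: payoffs 7, 3, 6 → best response Free.
Country A against High: payoffs 6, 2, 10 → best response Medium.
Country B against Free: payoffs 5, 2, 12, 0 → best response Medium.
Country B against Low: payoffs 10, 7, 3, 6 → best response Free.
Country B against Medium: payoffs 0, 5, 2, 12 → best response High.
Mutual best responses: (Free, Medium); (Low, Free); (Medium, High).

Pure-strategy Nash equilibria: (Free, Medium); (Low, Free); (Medium, High)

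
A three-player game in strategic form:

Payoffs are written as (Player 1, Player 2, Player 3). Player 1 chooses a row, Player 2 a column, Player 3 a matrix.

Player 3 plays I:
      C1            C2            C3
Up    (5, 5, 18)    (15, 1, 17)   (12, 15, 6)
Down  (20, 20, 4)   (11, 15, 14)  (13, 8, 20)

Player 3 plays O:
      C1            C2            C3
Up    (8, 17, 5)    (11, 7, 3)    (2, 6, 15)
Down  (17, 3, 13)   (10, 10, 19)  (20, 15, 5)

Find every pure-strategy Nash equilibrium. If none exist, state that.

For each player, find the best response to each opponent profile; mutual best responses are the pure NE.
Player 1 against (C1, I): payoffs 5, 20 → best response Down.
Player 1 against (C1, O): payoffs 8, 17 → best response Down.
Player 1 against (C2, I): payoffs 15, 11 → best response Up.
Player 1 against (C2, O): payoffs 11, 10 → best response Up.
Player 1 against (C3, I): payoffs 12, 13 → best response Down.
Player 1 against (C3, O): payoffs 2, 20 → best response Down.
Player 2 against (Up, I): payoffs 5, 1, 15 → best response C3.
Player 2 against (Up, O): payoffs 17, 7, 6 → best response C1.
Player 2 against (Down, I): payoffs 20, 15, 8 → best response C1.
Player 2 against (Down, O): payoffs 3, 10, 15 → best response C3.
Player 3 against (Up, C1): payoffs 18, 5 → best response I.
Player 3 against (Up, C2): payoffs 17, 3 → best response I.
Player 3 against (Up, C3): payoffs 6, 15 → best response O.
Player 3 against (Down, C1): payoffs 4, 13 → best response O.
Player 3 against (Down, C2): payoffs 14, 19 → best response O.
Player 3 against (Down, C3): payoffs 20, 5 → best response I.
No profile is a mutual best response for all players.

There is no pure-strategy Nash equilibrium.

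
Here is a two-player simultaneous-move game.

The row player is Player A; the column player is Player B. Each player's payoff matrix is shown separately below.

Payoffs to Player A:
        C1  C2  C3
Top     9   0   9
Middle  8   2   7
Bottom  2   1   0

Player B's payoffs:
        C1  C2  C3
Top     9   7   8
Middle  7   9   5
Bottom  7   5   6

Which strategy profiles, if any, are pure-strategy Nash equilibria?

Mark each player's best response to every combination of opponents' strategies; a profile where every player is best-responding is a pure Nash equilibrium.
Player A against C1: payoffs 9, 8, 2 → best response Top.
Player A against C2: payoffs 0, 2, 1 → best response Middle.
Player A against C3: payoffs 9, 7, 0 → best response Top.
Player B against Top: payoffs 9, 7, 8 → best response C1.
Player B against Middle: payoffs 7, 9, 5 → best response C2.
Player B against Bottom: payoffs 7, 5, 6 → best response C1.
Mutual best responses: (Top, C1); (Middle, C2).

Pure-strategy Nash equilibria: (Top, C1); (Middle, C2)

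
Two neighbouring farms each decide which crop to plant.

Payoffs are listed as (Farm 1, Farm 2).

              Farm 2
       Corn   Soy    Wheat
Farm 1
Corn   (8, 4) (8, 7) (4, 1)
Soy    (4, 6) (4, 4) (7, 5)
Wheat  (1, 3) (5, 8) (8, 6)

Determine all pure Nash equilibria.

The unique pure-strategy Nash equilibrium is (Corn, Soy).

Farm 1 against Corn: payoffs 8, 4, 1 → best response Corn.
Farm 1 against Soy: payoffs 8, 4, 5 → best response Corn.
Farm 1 against Wheat: payoffs 4, 7, 8 → best response Wheat.
Farm 2 against Corn: payoffs 4, 7, 1 → best response Soy.
Farm 2 against Soy: payoffs 6, 4, 5 → best response Corn.
Farm 2 against Wheat: payoffs 3, 8, 6 → best response Soy.
Mutual best responses: (Corn, Soy).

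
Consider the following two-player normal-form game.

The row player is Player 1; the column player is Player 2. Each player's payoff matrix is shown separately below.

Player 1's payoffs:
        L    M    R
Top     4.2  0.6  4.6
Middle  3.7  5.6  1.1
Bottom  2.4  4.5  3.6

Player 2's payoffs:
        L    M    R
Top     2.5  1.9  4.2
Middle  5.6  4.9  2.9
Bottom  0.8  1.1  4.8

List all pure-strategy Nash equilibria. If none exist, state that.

For each player, find the best response to each opponent profile; mutual best responses are the pure NE.
Player 1 against L: payoffs 4.2, 3.7, 2.4 → best response Top.
Player 1 against M: payoffs 0.6, 5.6, 4.5 → best response Middle.
Player 1 against R: payoffs 4.6, 1.1, 3.6 → best response Top.
Player 2 against Top: payoffs 2.5, 1.9, 4.2 → best response R.
Player 2 against Middle: payoffs 5.6, 4.9, 2.9 → best response L.
Player 2 against Bottom: payoffs 0.8, 1.1, 4.8 → best response R.
Mutual best responses: (Top, R).

(Top, R)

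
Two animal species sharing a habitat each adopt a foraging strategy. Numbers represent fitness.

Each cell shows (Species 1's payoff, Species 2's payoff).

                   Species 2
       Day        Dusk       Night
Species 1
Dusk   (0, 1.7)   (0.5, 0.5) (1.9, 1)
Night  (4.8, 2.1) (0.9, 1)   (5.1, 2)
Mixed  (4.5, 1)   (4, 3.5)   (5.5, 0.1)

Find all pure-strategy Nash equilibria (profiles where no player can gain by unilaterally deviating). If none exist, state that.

Species 1 against Day: payoffs 0, 4.8, 4.5 → best response Night.
Species 1 against Dusk: payoffs 0.5, 0.9, 4 → best response Mixed.
Species 1 against Night: payoffs 1.9, 5.1, 5.5 → best response Mixed.
Species 2 against Dusk: payoffs 1.7, 0.5, 1 → best response Day.
Species 2 against Night: payoffs 2.1, 1, 2 → best response Day.
Species 2 against Mixed: payoffs 1, 3.5, 0.1 → best response Dusk.
Mutual best responses: (Night, Day); (Mixed, Dusk).

(Night, Day); (Mixed, Dusk)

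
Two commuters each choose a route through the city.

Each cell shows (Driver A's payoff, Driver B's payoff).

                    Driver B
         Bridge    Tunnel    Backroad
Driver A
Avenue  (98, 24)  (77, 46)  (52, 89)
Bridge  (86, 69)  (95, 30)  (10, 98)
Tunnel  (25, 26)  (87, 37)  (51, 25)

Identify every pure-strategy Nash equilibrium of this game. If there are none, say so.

Driver A against Bridge: payoffs 98, 86, 25 → best response Avenue.
Driver A against Tunnel: payoffs 77, 95, 87 → best response Bridge.
Driver A against Backroad: payoffs 52, 10, 51 → best response Avenue.
Driver B against Avenue: payoffs 24, 46, 89 → best response Backroad.
Driver B against Bridge: payoffs 69, 30, 98 → best response Backroad.
Driver B against Tunnel: payoffs 26, 37, 25 → best response Tunnel.
Mutual best responses: (Avenue, Backroad).

Pure NE: (Avenue, Backroad)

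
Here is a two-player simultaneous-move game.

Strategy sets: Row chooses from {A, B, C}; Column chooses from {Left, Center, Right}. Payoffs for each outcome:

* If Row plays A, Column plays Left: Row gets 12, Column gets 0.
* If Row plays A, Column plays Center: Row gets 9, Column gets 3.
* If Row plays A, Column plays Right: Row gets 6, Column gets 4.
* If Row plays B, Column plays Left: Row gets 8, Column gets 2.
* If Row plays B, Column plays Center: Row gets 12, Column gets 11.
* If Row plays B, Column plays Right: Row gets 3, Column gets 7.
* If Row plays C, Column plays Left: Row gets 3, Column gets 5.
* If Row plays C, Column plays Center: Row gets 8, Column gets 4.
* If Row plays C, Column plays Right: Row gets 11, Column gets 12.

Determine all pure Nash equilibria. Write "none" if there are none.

(B, Center); (C, Right)

Row against Left: payoffs 12, 8, 3 → best response A.
Row against Center: payoffs 9, 12, 8 → best response B.
Row against Right: payoffs 6, 3, 11 → best response C.
Column against A: payoffs 0, 3, 4 → best response Right.
Column against B: payoffs 2, 11, 7 → best response Center.
Column against C: payoffs 5, 4, 12 → best response Right.
Mutual best responses: (B, Center); (C, Right).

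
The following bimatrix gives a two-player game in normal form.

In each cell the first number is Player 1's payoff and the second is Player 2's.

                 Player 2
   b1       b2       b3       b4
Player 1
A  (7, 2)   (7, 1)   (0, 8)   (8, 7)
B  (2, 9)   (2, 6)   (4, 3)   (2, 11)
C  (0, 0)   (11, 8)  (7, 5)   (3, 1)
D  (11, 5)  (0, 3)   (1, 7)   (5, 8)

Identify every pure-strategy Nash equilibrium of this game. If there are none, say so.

Pure NE: (C, b2)

For each player, find the best response to each opponent profile; mutual best responses are the pure NE.
Player 1 against b1: payoffs 7, 2, 0, 11 → best response D.
Player 1 against b2: payoffs 7, 2, 11, 0 → best response C.
Player 1 against b3: payoffs 0, 4, 7, 1 → best response C.
Player 1 against b4: payoffs 8, 2, 3, 5 → best response A.
Player 2 against A: payoffs 2, 1, 8, 7 → best response b3.
Player 2 against B: payoffs 9, 6, 3, 11 → best response b4.
Player 2 against C: payoffs 0, 8, 5, 1 → best response b2.
Player 2 against D: payoffs 5, 3, 7, 8 → best response b4.
Mutual best responses: (C, b2).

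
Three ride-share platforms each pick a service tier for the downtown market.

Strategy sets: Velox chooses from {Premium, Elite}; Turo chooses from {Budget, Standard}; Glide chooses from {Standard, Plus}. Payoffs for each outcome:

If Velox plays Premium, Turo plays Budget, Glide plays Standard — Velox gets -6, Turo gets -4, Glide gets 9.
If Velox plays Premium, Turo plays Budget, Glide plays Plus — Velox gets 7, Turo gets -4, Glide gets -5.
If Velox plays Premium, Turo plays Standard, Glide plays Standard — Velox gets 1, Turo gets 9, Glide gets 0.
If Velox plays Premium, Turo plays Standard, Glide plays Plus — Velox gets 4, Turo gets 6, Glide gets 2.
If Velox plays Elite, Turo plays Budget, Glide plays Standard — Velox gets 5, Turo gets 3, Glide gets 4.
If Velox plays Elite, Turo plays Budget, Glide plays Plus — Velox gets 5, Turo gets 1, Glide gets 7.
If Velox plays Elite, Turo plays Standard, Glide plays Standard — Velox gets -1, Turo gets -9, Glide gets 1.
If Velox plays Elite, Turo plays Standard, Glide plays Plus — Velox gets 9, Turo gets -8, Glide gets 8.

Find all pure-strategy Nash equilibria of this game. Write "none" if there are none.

(Premium, Budget, Standard): Velox can switch to Elite (-6 → 5). Not NE.
(Premium, Budget, Plus): Turo can switch to Standard (-4 → 6). Not NE.
(Premium, Standard, Standard): Glide can switch to Plus (0 → 2). Not NE.
(Premium, Standard, Plus): Velox can switch to Elite (4 → 9). Not NE.
(Elite, Budget, Standard): Glide can switch to Plus (4 → 7). Not NE.
(Elite, Budget, Plus): Velox can switch to Premium (5 → 7). Not NE.
(Elite, Standard, Standard): Velox can switch to Premium (-1 → 1). Not NE.
(Elite, Standard, Plus): Turo can switch to Budget (-8 → 1). Not NE.

none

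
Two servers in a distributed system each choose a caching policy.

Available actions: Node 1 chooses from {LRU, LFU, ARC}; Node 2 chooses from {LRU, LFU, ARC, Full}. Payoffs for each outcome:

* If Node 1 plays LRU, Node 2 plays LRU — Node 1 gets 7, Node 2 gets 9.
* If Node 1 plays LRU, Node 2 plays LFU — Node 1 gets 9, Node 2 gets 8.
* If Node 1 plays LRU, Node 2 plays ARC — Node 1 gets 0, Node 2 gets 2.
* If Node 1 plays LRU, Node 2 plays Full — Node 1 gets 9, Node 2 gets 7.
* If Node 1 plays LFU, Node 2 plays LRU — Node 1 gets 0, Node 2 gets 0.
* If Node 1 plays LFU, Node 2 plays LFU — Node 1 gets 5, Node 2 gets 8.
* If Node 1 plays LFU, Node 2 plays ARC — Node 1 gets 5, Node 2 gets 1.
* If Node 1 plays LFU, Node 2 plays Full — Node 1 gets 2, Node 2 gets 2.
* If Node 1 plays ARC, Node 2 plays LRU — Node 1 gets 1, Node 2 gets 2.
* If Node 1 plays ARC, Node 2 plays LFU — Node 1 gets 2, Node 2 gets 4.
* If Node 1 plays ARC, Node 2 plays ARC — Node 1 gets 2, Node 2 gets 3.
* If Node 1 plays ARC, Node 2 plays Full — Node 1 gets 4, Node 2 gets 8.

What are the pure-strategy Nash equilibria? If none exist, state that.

The unique pure-strategy Nash equilibrium is (LRU, LRU).

Mark each player's best response to every combination of opponents' strategies; a profile where every player is best-responding is a pure Nash equilibrium.
Node 1 against LRU: payoffs 7, 0, 1 → best response LRU.
Node 1 against LFU: payoffs 9, 5, 2 → best response LRU.
Node 1 against ARC: payoffs 0, 5, 2 → best response LFU.
Node 1 against Full: payoffs 9, 2, 4 → best response LRU.
Node 2 against LRU: payoffs 9, 8, 2, 7 → best response LRU.
Node 2 against LFU: payoffs 0, 8, 1, 2 → best response LFU.
Node 2 against ARC: payoffs 2, 4, 3, 8 → best response Full.
Mutual best responses: (LRU, LRU).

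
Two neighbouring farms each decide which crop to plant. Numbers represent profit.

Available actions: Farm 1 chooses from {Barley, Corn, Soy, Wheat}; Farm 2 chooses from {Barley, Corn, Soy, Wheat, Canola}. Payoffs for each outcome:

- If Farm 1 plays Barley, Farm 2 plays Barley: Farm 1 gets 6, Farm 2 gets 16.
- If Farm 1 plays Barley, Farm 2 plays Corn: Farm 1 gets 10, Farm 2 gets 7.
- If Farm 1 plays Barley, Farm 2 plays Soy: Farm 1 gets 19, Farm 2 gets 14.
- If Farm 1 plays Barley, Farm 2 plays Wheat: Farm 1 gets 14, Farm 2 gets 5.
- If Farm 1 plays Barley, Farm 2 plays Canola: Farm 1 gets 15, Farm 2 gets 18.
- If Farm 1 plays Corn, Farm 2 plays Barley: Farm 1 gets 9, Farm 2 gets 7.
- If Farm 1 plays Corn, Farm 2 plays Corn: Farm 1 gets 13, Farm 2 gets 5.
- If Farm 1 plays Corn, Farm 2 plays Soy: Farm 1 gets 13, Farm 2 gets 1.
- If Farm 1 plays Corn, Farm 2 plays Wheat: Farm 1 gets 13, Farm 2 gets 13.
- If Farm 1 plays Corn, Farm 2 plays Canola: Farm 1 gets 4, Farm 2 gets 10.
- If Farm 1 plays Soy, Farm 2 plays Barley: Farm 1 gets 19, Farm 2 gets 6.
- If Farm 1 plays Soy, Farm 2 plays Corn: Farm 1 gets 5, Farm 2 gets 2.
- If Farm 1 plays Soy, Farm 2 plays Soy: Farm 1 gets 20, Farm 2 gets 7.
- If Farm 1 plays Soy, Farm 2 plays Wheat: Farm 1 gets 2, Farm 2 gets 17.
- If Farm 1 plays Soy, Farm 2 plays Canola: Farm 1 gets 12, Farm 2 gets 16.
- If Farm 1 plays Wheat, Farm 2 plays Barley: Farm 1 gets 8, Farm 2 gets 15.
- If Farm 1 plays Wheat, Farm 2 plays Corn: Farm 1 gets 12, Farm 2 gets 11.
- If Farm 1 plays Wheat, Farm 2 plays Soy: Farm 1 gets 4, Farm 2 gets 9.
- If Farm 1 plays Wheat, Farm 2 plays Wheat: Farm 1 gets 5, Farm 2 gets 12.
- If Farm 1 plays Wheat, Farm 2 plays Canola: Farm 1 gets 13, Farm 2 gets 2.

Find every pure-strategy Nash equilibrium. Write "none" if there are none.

Pure NE: (Barley, Canola)

(Barley, Barley): Farm 1 can switch to Corn (6 → 9). Not NE.
(Barley, Corn): Farm 1 can switch to Corn (10 → 13). Not NE.
(Barley, Soy): Farm 1 can switch to Soy (19 → 20). Not NE.
(Barley, Wheat): Farm 2 can switch to Barley (5 → 16). Not NE.
(Barley, Canola): Farm 1 gets 15, best alternative 13; Farm 2 gets 18, best alternative 16. No profitable deviation — NE.
(Corn, Barley): Farm 1 can switch to Soy (9 → 19). Not NE.
(Corn, Corn): Farm 2 can switch to Barley (5 → 7). Not NE.
(Corn, Soy): Farm 1 can switch to Barley (13 → 19). Not NE.
(Corn, Wheat): Farm 1 can switch to Barley (13 → 14). Not NE.
(The remaining 11 profiles each have a profitable deviation by the same check.)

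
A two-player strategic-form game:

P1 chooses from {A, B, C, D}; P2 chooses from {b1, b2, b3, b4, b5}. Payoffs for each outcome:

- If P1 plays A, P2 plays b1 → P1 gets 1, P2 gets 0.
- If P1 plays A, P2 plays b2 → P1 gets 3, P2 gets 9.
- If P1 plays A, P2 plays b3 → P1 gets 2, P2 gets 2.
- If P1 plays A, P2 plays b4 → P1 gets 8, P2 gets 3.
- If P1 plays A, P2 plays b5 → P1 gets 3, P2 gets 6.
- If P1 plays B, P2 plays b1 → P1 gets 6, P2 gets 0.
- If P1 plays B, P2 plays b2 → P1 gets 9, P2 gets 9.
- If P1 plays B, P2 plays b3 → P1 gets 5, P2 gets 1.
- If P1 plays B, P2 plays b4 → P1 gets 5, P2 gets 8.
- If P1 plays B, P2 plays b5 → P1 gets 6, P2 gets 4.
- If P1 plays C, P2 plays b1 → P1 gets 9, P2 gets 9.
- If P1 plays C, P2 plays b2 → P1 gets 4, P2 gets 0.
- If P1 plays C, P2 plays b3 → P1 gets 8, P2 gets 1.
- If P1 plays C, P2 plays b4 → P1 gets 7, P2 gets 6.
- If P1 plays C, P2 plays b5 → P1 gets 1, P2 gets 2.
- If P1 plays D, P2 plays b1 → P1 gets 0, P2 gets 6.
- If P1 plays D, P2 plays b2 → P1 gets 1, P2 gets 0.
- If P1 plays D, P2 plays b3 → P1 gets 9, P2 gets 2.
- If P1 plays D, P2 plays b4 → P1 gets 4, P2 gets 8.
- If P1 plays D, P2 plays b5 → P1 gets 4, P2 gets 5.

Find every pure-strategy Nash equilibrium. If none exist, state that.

P1 against b1: payoffs 1, 6, 9, 0 → best response C.
P1 against b2: payoffs 3, 9, 4, 1 → best response B.
P1 against b3: payoffs 2, 5, 8, 9 → best response D.
P1 against b4: payoffs 8, 5, 7, 4 → best response A.
P1 against b5: payoffs 3, 6, 1, 4 → best response B.
P2 against A: payoffs 0, 9, 2, 3, 6 → best response b2.
P2 against B: payoffs 0, 9, 1, 8, 4 → best response b2.
P2 against C: payoffs 9, 0, 1, 6, 2 → best response b1.
P2 against D: payoffs 6, 0, 2, 8, 5 → best response b4.
Mutual best responses: (B, b2); (C, b1).

Pure-strategy Nash equilibria: (B, b2) and (C, b1)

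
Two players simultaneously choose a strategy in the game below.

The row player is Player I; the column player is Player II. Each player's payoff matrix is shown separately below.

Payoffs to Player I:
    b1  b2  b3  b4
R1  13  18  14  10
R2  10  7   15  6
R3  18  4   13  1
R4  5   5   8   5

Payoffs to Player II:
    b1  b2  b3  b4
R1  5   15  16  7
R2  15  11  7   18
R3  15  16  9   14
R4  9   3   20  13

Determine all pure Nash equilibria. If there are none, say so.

none

For each strategy profile, look for a profitable unilateral deviation.
(R1, b1): Player I can switch to R3 (13 → 18). Not NE.
(R1, b2): Player II can switch to b3 (15 → 16). Not NE.
(R1, b3): Player I can switch to R2 (14 → 15). Not NE.
(R1, b4): Player II can switch to b2 (7 → 15). Not NE.
(R2, b1): Player I can switch to R1 (10 → 13). Not NE.
(R2, b2): Player I can switch to R1 (7 → 18). Not NE.
(R2, b3): Player II can switch to b1 (7 → 15). Not NE.
(R2, b4): Player I can switch to R1 (6 → 10). Not NE.
(R3, b1): Player II can switch to b2 (15 → 16). Not NE.
(R3, b2): Player I can switch to R1 (4 → 18). Not NE.
(The remaining 6 profiles each have a profitable deviation by the same check.)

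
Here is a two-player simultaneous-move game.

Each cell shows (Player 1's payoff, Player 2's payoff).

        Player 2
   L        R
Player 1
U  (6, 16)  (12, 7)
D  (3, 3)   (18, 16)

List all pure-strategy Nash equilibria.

Pure-strategy Nash equilibria: (U, L) and (D, R)

For each strategy profile, look for a profitable unilateral deviation.
(U, L): Player 1 gets 6, best alternative 3; Player 2 gets 16, best alternative 7. No profitable deviation — NE.
(U, R): Player 1 can switch to D (12 → 18). Not NE.
(D, L): Player 1 can switch to U (3 → 6). Not NE.
(D, R): Player 1 gets 18, best alternative 12; Player 2 gets 16, best alternative 3. No profitable deviation — NE.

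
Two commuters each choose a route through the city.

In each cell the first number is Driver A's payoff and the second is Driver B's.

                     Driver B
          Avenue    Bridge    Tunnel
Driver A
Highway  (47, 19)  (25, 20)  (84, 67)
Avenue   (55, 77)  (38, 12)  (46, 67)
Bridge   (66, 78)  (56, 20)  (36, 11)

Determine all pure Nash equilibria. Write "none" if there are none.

(Highway, Tunnel) and (Bridge, Avenue)

(Highway, Avenue): Driver A can switch to Avenue (47 → 55). Not NE.
(Highway, Bridge): Driver A can switch to Avenue (25 → 38). Not NE.
(Highway, Tunnel): Driver A gets 84, best alternative 46; Driver B gets 67, best alternative 20. No profitable deviation — NE.
(Avenue, Avenue): Driver A can switch to Bridge (55 → 66). Not NE.
(Avenue, Bridge): Driver A can switch to Bridge (38 → 56). Not NE.
(Avenue, Tunnel): Driver A can switch to Highway (46 → 84). Not NE.
(Bridge, Avenue): Driver A gets 66, best alternative 55; Driver B gets 78, best alternative 20. No profitable deviation — NE.
(Bridge, Bridge): Driver B can switch to Avenue (20 → 78). Not NE.
(The remaining 1 profile has a profitable deviation by the same check.)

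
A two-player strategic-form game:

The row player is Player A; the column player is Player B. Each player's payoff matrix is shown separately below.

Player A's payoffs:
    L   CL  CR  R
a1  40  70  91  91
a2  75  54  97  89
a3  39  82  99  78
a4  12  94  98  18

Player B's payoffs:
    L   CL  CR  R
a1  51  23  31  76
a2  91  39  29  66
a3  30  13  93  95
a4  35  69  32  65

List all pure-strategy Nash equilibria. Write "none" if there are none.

(a1, L): Player A can switch to a2 (40 → 75). Not NE.
(a1, CL): Player A can switch to a3 (70 → 82). Not NE.
(a1, CR): Player A can switch to a2 (91 → 97). Not NE.
(a1, R): Player A gets 91, best alternative 89; Player B gets 76, best alternative 51. No profitable deviation — NE.
(a2, L): Player A gets 75, best alternative 40; Player B gets 91, best alternative 66. No profitable deviation — NE.
(a2, CL): Player A can switch to a1 (54 → 70). Not NE.
(a2, CR): Player A can switch to a3 (97 → 99). Not NE.
(a2, R): Player A can switch to a1 (89 → 91). Not NE.
(a3, L): Player A can switch to a1 (39 → 40). Not NE.
(a3, CL): Player A can switch to a4 (82 → 94). Not NE.
(a3, CR): Player B can switch to R (93 → 95). Not NE.
(a3, R): Player A can switch to a1 (78 → 91). Not NE.
(a4, CL): Player A gets 94, best alternative 82; Player B gets 69, best alternative 65. No profitable deviation — NE.
(The remaining 3 profiles each have a profitable deviation by the same check.)

The pure Nash equilibria are (a1, R); (a2, L); (a4, CL).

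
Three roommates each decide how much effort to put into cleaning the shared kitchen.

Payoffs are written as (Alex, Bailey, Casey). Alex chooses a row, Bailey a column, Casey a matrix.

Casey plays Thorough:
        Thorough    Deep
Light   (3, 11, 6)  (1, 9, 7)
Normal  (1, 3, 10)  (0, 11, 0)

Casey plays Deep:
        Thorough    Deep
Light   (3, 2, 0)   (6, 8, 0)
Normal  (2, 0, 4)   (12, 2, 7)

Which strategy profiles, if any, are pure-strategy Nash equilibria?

(Light, Thorough, Thorough), (Normal, Deep, Deep)

For each strategy profile, look for a profitable unilateral deviation.
(Light, Thorough, Thorough): Alex gets 3, best alternative 1; Bailey gets 11, best alternative 9; Casey gets 6, best alternative 0. No profitable deviation — NE.
(Light, Thorough, Deep): Bailey can switch to Deep (2 → 8). Not NE.
(Light, Deep, Thorough): Bailey can switch to Thorough (9 → 11). Not NE.
(Light, Deep, Deep): Alex can switch to Normal (6 → 12). Not NE.
(Normal, Thorough, Thorough): Alex can switch to Light (1 → 3). Not NE.
(Normal, Thorough, Deep): Alex can switch to Light (2 → 3). Not NE.
(Normal, Deep, Thorough): Alex can switch to Light (0 → 1). Not NE.
(Normal, Deep, Deep): Alex gets 12, best alternative 6; Bailey gets 2, best alternative 0; Casey gets 7, best alternative 0. No profitable deviation — NE.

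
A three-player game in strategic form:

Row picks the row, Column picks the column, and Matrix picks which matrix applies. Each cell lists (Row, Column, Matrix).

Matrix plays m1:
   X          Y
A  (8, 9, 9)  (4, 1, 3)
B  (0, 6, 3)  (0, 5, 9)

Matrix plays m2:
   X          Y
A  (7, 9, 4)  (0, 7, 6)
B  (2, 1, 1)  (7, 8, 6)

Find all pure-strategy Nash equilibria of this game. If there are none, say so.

The unique pure-strategy Nash equilibrium is (A, X, m1).

(A, X, m1): Row gets 8, best alternative 0; Column gets 9, best alternative 1; Matrix gets 9, best alternative 4. No profitable deviation — NE.
(A, X, m2): Matrix can switch to m1 (4 → 9). Not NE.
(A, Y, m1): Column can switch to X (1 → 9). Not NE.
(A, Y, m2): Row can switch to B (0 → 7). Not NE.
(B, X, m1): Row can switch to A (0 → 8). Not NE.
(B, X, m2): Row can switch to A (2 → 7). Not NE.
(B, Y, m1): Row can switch to A (0 → 4). Not NE.
(The remaining 1 profile has a profitable deviation by the same check.)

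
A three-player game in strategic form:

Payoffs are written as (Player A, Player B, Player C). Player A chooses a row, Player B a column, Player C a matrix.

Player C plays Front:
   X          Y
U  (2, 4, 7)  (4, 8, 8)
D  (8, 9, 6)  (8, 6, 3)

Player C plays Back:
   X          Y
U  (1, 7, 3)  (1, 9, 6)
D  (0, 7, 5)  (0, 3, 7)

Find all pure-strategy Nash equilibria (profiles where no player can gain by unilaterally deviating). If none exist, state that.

Pure NE: (D, X, Front)

Mark each player's best response to every combination of opponents' strategies; a profile where every player is best-responding is a pure Nash equilibrium.
Player A against (X, Front): payoffs 2, 8 → best response D.
Player A against (X, Back): payoffs 1, 0 → best response U.
Player A against (Y, Front): payoffs 4, 8 → best response D.
Player A against (Y, Back): payoffs 1, 0 → best response U.
Player B against (U, Front): payoffs 4, 8 → best response Y.
Player B against (U, Back): payoffs 7, 9 → best response Y.
Player B against (D, Front): payoffs 9, 6 → best response X.
Player B against (D, Back): payoffs 7, 3 → best response X.
Player C against (U, X): payoffs 7, 3 → best response Front.
Player C against (U, Y): payoffs 8, 6 → best response Front.
Player C against (D, X): payoffs 6, 5 → best response Front.
Player C against (D, Y): payoffs 3, 7 → best response Back.
Mutual best responses: (D, X, Front).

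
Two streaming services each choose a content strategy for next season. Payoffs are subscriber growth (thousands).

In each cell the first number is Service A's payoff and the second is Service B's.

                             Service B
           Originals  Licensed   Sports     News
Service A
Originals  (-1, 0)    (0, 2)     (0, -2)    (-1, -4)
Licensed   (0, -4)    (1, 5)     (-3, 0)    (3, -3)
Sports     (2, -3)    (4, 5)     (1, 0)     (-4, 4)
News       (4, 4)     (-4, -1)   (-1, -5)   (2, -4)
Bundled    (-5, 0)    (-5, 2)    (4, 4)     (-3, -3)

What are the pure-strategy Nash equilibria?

(Sports, Licensed); (News, Originals); (Bundled, Sports)

Service A against Originals: payoffs -1, 0, 2, 4, -5 → best response News.
Service A against Licensed: payoffs 0, 1, 4, -4, -5 → best response Sports.
Service A against Sports: payoffs 0, -3, 1, -1, 4 → best response Bundled.
Service A against News: payoffs -1, 3, -4, 2, -3 → best response Licensed.
Service B against Originals: payoffs 0, 2, -2, -4 → best response Licensed.
Service B against Licensed: payoffs -4, 5, 0, -3 → best response Licensed.
Service B against Sports: payoffs -3, 5, 0, 4 → best response Licensed.
Service B against News: payoffs 4, -1, -5, -4 → best response Originals.
Service B against Bundled: payoffs 0, 2, 4, -3 → best response Sports.
Mutual best responses: (Sports, Licensed); (News, Originals); (Bundled, Sports).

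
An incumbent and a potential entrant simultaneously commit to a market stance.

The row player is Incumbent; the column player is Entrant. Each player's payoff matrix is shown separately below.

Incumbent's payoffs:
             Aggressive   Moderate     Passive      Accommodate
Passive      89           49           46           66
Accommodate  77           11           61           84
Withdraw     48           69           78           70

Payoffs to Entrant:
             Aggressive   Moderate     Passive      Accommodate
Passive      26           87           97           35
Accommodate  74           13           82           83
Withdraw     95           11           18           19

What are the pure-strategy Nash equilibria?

Incumbent against Aggressive: payoffs 89, 77, 48 → best response Passive.
Incumbent against Moderate: payoffs 49, 11, 69 → best response Withdraw.
Incumbent against Passive: payoffs 46, 61, 78 → best response Withdraw.
Incumbent against Accommodate: payoffs 66, 84, 70 → best response Accommodate.
Entrant against Passive: payoffs 26, 87, 97, 35 → best response Passive.
Entrant against Accommodate: payoffs 74, 13, 82, 83 → best response Accommodate.
Entrant against Withdraw: payoffs 95, 11, 18, 19 → best response Aggressive.
Mutual best responses: (Accommodate, Accommodate).

The unique pure-strategy Nash equilibrium is (Accommodate, Accommodate).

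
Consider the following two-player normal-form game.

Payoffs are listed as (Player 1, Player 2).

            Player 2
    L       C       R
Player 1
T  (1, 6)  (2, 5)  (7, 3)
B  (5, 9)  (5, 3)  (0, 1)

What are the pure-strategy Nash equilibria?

Mark each player's best response to every combination of opponents' strategies; a profile where every player is best-responding is a pure Nash equilibrium.
Player 1 against L: payoffs 1, 5 → best response B.
Player 1 against C: payoffs 2, 5 → best response B.
Player 1 against R: payoffs 7, 0 → best response T.
Player 2 against T: payoffs 6, 5, 3 → best response L.
Player 2 against B: payoffs 9, 3, 1 → best response L.
Mutual best responses: (B, L).

Pure NE: (B, L)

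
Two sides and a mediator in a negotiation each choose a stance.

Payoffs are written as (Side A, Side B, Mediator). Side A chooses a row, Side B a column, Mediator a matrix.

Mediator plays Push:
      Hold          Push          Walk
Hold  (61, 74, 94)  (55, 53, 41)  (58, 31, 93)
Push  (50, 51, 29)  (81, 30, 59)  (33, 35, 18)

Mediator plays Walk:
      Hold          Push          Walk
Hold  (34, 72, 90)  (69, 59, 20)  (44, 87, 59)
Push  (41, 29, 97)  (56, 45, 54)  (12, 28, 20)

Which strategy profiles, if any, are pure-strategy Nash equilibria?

Pure NE: (Hold, Hold, Push)

(Hold, Hold, Push): Side A gets 61, best alternative 50; Side B gets 74, best alternative 53; Mediator gets 94, best alternative 90. No profitable deviation — NE.
(Hold, Hold, Walk): Side A can switch to Push (34 → 41). Not NE.
(Hold, Push, Push): Side A can switch to Push (55 → 81). Not NE.
(Hold, Push, Walk): Side B can switch to Hold (59 → 72). Not NE.
(Hold, Walk, Push): Side B can switch to Hold (31 → 74). Not NE.
(Hold, Walk, Walk): Mediator can switch to Push (59 → 93). Not NE.
(Push, Hold, Push): Side A can switch to Hold (50 → 61). Not NE.
(Push, Hold, Walk): Side B can switch to Push (29 → 45). Not NE.
(Push, Push, Push): Side B can switch to Hold (30 → 51). Not NE.
(Push, Push, Walk): Side A can switch to Hold (56 → 69). Not NE.
(Push, Walk, Push): Side A can switch to Hold (33 → 58). Not NE.
(Push, Walk, Walk): Side A can switch to Hold (12 → 44). Not NE.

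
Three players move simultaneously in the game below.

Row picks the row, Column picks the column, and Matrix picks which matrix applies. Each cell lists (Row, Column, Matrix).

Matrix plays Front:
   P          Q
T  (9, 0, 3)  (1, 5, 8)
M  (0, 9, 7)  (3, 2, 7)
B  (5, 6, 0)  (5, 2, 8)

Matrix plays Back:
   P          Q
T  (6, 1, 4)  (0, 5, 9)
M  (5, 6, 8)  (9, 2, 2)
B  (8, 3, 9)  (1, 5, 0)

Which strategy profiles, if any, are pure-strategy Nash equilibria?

For each player, find the best response to each opponent profile; mutual best responses are the pure NE.
Row against (P, Front): payoffs 9, 0, 5 → best response T.
Row against (P, Back): payoffs 6, 5, 8 → best response B.
Row against (Q, Front): payoffs 1, 3, 5 → best response B.
Row against (Q, Back): payoffs 0, 9, 1 → best response M.
Column against (T, Front): payoffs 0, 5 → best response Q.
Column against (T, Back): payoffs 1, 5 → best response Q.
Column against (M, Front): payoffs 9, 2 → best response P.
Column against (M, Back): payoffs 6, 2 → best response P.
Column against (B, Front): payoffs 6, 2 → best response P.
Column against (B, Back): payoffs 3, 5 → best response Q.
Matrix against (T, P): payoffs 3, 4 → best response Back.
Matrix against (T, Q): payoffs 8, 9 → best response Back.
Matrix against (M, P): payoffs 7, 8 → best response Back.
Matrix against (M, Q): payoffs 7, 2 → best response Front.
Matrix against (B, P): payoffs 0, 9 → best response Back.
Matrix against (B, Q): payoffs 8, 0 → best response Front.
No profile is a mutual best response for all players.

There is no pure-strategy Nash equilibrium.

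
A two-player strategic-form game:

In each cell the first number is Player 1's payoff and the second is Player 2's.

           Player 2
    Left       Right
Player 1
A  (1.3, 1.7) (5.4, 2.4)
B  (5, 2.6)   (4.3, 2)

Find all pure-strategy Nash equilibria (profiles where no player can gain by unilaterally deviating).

The pure Nash equilibria are (A, Right) and (B, Left).

(A, Left): Player 1 can switch to B (1.3 → 5). Not NE.
(A, Right): Player 1 gets 5.4, best alternative 4.3; Player 2 gets 2.4, best alternative 1.7. No profitable deviation — NE.
(B, Left): Player 1 gets 5, best alternative 1.3; Player 2 gets 2.6, best alternative 2. No profitable deviation — NE.
(B, Right): Player 1 can switch to A (4.3 → 5.4). Not NE.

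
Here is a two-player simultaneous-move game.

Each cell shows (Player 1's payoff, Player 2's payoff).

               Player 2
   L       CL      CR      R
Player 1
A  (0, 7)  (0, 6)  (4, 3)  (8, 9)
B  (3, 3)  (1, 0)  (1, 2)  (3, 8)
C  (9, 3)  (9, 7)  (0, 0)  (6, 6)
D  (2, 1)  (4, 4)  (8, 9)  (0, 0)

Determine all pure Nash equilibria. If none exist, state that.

The pure Nash equilibria are (A, R), (C, CL), (D, CR).

Mark each player's best response to every combination of opponents' strategies; a profile where every player is best-responding is a pure Nash equilibrium.
Player 1 against L: payoffs 0, 3, 9, 2 → best response C.
Player 1 against CL: payoffs 0, 1, 9, 4 → best response C.
Player 1 against CR: payoffs 4, 1, 0, 8 → best response D.
Player 1 against R: payoffs 8, 3, 6, 0 → best response A.
Player 2 against A: payoffs 7, 6, 3, 9 → best response R.
Player 2 against B: payoffs 3, 0, 2, 8 → best response R.
Player 2 against C: payoffs 3, 7, 0, 6 → best response CL.
Player 2 against D: payoffs 1, 4, 9, 0 → best response CR.
Mutual best responses: (A, R); (C, CL); (D, CR).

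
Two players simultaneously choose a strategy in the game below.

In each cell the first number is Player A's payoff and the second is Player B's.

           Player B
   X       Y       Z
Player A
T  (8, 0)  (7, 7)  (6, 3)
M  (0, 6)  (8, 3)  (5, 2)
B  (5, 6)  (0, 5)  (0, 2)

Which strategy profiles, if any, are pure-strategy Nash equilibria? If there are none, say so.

(T, X): Player B can switch to Y (0 → 7). Not NE.
(T, Y): Player A can switch to M (7 → 8). Not NE.
(T, Z): Player B can switch to Y (3 → 7). Not NE.
(M, X): Player A can switch to T (0 → 8). Not NE.
(M, Y): Player B can switch to X (3 → 6). Not NE.
(M, Z): Player A can switch to T (5 → 6). Not NE.
(B, X): Player A can switch to T (5 → 8). Not NE.
(B, Y): Player A can switch to T (0 → 7). Not NE.
(B, Z): Player A can switch to T (0 → 6). Not NE.

This game has no pure Nash equilibrium.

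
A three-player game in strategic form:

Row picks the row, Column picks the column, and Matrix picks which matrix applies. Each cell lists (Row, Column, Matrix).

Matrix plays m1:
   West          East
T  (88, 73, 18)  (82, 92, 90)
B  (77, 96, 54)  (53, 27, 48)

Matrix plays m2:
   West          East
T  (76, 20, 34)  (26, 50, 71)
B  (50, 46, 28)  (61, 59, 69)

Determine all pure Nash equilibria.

The pure Nash equilibria are (T, East, m1), (B, East, m2).

Row against (West, m1): payoffs 88, 77 → best response T.
Row against (West, m2): payoffs 76, 50 → best response T.
Row against (East, m1): payoffs 82, 53 → best response T.
Row against (East, m2): payoffs 26, 61 → best response B.
Column against (T, m1): payoffs 73, 92 → best response East.
Column against (T, m2): payoffs 20, 50 → best response East.
Column against (B, m1): payoffs 96, 27 → best response West.
Column against (B, m2): payoffs 46, 59 → best response East.
Matrix against (T, West): payoffs 18, 34 → best response m2.
Matrix against (T, East): payoffs 90, 71 → best response m1.
Matrix against (B, West): payoffs 54, 28 → best response m1.
Matrix against (B, East): payoffs 48, 69 → best response m2.
Mutual best responses: (T, East, m1); (B, East, m2).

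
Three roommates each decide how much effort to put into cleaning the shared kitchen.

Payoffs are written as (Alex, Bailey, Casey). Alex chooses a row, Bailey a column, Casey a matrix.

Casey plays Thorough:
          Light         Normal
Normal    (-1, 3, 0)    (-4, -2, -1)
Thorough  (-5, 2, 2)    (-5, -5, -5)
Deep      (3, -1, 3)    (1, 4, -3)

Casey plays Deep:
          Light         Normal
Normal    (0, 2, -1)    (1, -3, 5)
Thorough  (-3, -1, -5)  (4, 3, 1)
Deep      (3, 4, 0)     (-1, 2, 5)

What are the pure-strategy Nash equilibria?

For each player, find the best response to each opponent profile; mutual best responses are the pure NE.
Alex against (Light, Thorough): payoffs -1, -5, 3 → best response Deep.
Alex against (Light, Deep): payoffs 0, -3, 3 → best response Deep.
Alex against (Normal, Thorough): payoffs -4, -5, 1 → best response Deep.
Alex against (Normal, Deep): payoffs 1, 4, -1 → best response Thorough.
Bailey against (Normal, Thorough): payoffs 3, -2 → best response Light.
Bailey against (Normal, Deep): payoffs 2, -3 → best response Light.
Bailey against (Thorough, Thorough): payoffs 2, -5 → best response Light.
Bailey against (Thorough, Deep): payoffs -1, 3 → best response Normal.
Bailey against (Deep, Thorough): payoffs -1, 4 → best response Normal.
Bailey against (Deep, Deep): payoffs 4, 2 → best response Light.
Casey against (Normal, Light): payoffs 0, -1 → best response Thorough.
Casey against (Normal, Normal): payoffs -1, 5 → best response Deep.
Casey against (Thorough, Light): payoffs 2, -5 → best response Thorough.
Casey against (Thorough, Normal): payoffs -5, 1 → best response Deep.
Casey against (Deep, Light): payoffs 3, 0 → best response Thorough.
Casey against (Deep, Normal): payoffs -3, 5 → best response Deep.
Mutual best responses: (Thorough, Normal, Deep).

The unique pure-strategy Nash equilibrium is (Thorough, Normal, Deep).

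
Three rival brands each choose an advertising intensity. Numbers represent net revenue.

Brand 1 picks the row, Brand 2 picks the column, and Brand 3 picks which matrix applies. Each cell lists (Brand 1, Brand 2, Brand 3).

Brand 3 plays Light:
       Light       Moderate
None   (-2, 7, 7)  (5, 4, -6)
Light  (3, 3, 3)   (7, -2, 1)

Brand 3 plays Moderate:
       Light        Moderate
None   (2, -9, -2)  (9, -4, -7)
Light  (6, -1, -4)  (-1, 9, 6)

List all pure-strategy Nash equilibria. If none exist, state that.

For each player, find the best response to each opponent profile; mutual best responses are the pure NE.
Brand 1 against (Light, Light): payoffs -2, 3 → best response Light.
Brand 1 against (Light, Moderate): payoffs 2, 6 → best response Light.
Brand 1 against (Moderate, Light): payoffs 5, 7 → best response Light.
Brand 1 against (Moderate, Moderate): payoffs 9, -1 → best response None.
Brand 2 against (None, Light): payoffs 7, 4 → best response Light.
Brand 2 against (None, Moderate): payoffs -9, -4 → best response Moderate.
Brand 2 against (Light, Light): payoffs 3, -2 → best response Light.
Brand 2 against (Light, Moderate): payoffs -1, 9 → best response Moderate.
Brand 3 against (None, Light): payoffs 7, -2 → best response Light.
Brand 3 against (None, Moderate): payoffs -6, -7 → best response Light.
Brand 3 against (Light, Light): payoffs 3, -4 → best response Light.
Brand 3 against (Light, Moderate): payoffs 1, 6 → best response Moderate.
Mutual best responses: (Light, Light, Light).

(Light, Light, Light)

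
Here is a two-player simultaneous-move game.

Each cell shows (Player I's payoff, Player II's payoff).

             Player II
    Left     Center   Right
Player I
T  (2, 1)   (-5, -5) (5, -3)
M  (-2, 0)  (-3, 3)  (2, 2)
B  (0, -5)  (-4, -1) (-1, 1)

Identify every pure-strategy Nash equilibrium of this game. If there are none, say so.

(T, Left), (M, Center)

Player I against Left: payoffs 2, -2, 0 → best response T.
Player I against Center: payoffs -5, -3, -4 → best response M.
Player I against Right: payoffs 5, 2, -1 → best response T.
Player II against T: payoffs 1, -5, -3 → best response Left.
Player II against M: payoffs 0, 3, 2 → best response Center.
Player II against B: payoffs -5, -1, 1 → best response Right.
Mutual best responses: (T, Left); (M, Center).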